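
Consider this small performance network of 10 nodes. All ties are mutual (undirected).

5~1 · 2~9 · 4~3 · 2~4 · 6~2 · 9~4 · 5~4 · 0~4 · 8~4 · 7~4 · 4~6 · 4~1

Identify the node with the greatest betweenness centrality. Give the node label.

4

Unnormalized betweenness of each node: 0:0, 1:0, 2:1/2, 3:0, 4:65/2, 5:0, 6:0, 7:0, 8:0, 9:0.
4 has the largest value, 65/2, making it the main broker — the node through which the most shortest paths run.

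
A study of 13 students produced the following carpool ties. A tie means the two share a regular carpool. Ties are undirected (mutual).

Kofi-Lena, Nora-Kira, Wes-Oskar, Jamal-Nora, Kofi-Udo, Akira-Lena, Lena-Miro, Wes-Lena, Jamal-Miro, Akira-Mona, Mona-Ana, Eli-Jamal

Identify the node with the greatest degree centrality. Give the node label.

Degrees — Akira:2, Ana:1, Eli:1, Jamal:3, Kira:1, Kofi:2, Lena:4, Miro:2, Mona:2, Nora:2, Oskar:1, Udo:1, Wes:2.
The maximum is 4, attained only by Lena.

Lena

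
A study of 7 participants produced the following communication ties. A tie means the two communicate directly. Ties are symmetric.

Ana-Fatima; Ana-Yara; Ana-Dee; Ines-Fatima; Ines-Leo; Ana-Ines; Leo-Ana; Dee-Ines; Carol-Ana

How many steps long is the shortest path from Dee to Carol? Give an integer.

One shortest route is Dee – Ana – Carol, which uses 2 edges, and Dee and Carol are not directly tied, so nothing shorter exists. So d(Dee,Carol) = 2.

2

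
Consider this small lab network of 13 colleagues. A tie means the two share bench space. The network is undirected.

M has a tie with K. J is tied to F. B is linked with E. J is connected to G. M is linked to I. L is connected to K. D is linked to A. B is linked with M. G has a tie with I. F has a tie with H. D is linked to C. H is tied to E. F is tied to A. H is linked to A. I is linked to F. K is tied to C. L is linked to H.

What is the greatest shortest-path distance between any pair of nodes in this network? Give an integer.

4

Eccentricity of each node (its greatest distance to any other): A:3, B:4, C:4, D:4, E:4, F:3, G:4, H:3, I:3, J:4, K:4, L:4, M:3.
The maximum eccentricity is 4, realized for instance by the pair E–G via E – B – M – I – G. So the diameter is 4.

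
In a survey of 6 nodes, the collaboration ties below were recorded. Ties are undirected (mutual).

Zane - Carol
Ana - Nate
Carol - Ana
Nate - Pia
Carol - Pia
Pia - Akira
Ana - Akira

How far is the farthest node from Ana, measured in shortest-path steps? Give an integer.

2

Distances from Ana: Akira:1, Carol:1, Nate:1, Pia:2, Zane:2.
The largest is 2 (to Pia and Zane), so the eccentricity of Ana is 2.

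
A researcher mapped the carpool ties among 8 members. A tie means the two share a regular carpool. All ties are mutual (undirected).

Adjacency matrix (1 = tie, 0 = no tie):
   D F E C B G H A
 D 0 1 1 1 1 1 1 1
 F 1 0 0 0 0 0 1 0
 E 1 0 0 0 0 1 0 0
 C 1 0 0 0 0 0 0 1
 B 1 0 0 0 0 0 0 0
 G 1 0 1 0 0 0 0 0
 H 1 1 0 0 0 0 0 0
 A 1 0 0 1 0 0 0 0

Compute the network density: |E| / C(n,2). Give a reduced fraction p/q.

There are 10 edges and 8 nodes, so the maximum possible is C(8,2) = 28.
Density = 10/28 = 5/14.

5/14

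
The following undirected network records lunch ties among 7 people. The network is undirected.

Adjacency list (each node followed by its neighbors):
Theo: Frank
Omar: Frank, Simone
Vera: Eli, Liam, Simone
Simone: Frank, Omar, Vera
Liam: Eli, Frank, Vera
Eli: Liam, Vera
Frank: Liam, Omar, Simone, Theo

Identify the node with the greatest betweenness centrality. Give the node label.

Unnormalized betweenness of each node: Eli:0, Frank:7, Liam:7/2, Omar:0, Simone:5/2, Theo:0, Vera:2.
Frank has the largest value, 7, making it the main broker — the node through which the most shortest paths run.

Frank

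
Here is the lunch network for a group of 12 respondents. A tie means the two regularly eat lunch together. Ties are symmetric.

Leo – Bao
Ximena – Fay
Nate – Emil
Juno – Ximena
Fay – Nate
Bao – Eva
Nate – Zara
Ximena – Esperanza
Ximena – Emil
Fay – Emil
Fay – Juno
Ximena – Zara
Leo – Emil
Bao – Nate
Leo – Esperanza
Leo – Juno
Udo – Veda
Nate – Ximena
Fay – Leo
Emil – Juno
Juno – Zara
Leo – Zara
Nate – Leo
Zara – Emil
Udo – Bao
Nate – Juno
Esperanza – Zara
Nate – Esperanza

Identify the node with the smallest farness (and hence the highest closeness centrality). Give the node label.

Nate

Farness (sum of distances to all others) for each node — Bao:18, Emil:20, Esperanza:22, Eva:28, Fay:21, Juno:20, Leo:16, Nate:15, Udo:26, Veda:36, Ximena:20, Zara:20.
The smallest farness is 15, for Nate, so Nate has the highest closeness.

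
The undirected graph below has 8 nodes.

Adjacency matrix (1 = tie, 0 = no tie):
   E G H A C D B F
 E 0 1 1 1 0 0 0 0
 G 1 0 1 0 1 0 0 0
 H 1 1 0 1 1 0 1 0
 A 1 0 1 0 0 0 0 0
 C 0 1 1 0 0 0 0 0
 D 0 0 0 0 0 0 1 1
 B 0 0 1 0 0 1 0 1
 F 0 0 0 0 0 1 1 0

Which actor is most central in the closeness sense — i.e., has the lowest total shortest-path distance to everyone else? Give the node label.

H

Farness (sum of distances to all others) for each node — A:14, B:11, C:14, D:16, E:13, F:16, G:13, H:9.
The smallest farness is 9, for H, so H has the highest closeness.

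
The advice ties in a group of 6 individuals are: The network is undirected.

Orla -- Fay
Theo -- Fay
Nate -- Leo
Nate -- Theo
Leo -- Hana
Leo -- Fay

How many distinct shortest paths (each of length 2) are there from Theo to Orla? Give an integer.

1

The shortest distance is 2, and the only length-2 path is Theo–Fay–Orla. So there is exactly 1 shortest path.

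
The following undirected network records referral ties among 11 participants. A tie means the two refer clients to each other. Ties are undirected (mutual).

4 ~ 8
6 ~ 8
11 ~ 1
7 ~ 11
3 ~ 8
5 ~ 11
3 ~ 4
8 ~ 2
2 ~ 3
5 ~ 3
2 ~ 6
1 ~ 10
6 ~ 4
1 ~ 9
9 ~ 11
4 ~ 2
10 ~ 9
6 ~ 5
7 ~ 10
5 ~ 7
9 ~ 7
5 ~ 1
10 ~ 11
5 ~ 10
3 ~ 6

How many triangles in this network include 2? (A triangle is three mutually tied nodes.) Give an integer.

6

2's neighbors: 3, 4, 6, and 8.
Neighbor pairs that are themselves tied: 2–3–4; 2–3–6; 2–3–8; 2–4–6; 2–4–8; 2–6–8. Each forms one triangle with 2, for 6 in total.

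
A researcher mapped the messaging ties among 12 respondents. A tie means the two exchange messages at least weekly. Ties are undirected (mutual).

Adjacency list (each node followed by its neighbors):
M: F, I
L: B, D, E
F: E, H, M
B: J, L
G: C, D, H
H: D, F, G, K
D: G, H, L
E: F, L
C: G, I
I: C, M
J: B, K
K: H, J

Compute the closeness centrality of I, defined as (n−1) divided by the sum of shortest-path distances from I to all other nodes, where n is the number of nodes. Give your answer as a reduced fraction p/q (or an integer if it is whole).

1/3

Distances from I: B:5, C:1, D:3, E:3, F:2, G:2, H:3, J:5, K:4, L:4, M:1. Sum = 33.
n = 12, so closeness = 11/33 = 1/3.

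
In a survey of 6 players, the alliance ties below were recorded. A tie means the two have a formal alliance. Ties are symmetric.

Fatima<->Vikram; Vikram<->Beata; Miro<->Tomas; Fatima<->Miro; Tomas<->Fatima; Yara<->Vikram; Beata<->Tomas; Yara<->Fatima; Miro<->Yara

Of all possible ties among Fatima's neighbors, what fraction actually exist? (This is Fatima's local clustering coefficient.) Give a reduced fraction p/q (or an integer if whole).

Fatima's neighbors: Miro, Tomas, Vikram, and Yara (k = 4).
Possible neighbor pairs: C(4,2) = 6. Edges among them: Miro–Tomas, Miro–Yara, Vikram–Yara → e = 3.
Clustering(Fatima) = 3/6 = 1/2.

1/2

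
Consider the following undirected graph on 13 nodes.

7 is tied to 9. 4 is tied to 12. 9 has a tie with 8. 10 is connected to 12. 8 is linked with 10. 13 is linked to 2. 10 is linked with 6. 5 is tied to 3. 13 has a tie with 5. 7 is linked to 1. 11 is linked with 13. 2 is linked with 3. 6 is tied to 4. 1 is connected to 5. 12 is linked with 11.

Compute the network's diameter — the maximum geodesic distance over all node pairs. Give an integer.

Eccentricity of each node (its greatest distance to any other): 1:5, 2:5, 3:6, 4:5, 5:5, 6:6, 7:5, 8:5, 9:5, 10:5, 11:4, 12:4, 13:4.
The maximum eccentricity is 6, realized for instance by the pair 6–3 via 6 – 10 – 12 – 11 – 13 – 5 – 3. So the diameter is 6.

6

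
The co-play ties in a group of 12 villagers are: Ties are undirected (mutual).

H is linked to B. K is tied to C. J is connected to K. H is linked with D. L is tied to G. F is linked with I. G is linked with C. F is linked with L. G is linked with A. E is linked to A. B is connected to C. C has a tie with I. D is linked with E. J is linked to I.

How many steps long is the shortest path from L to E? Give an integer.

One shortest route is L – G – A – E, which uses 3 edges, and at distance 2 from L we only reach {A, C, I}, which does not include E. So d(L,E) = 3.

3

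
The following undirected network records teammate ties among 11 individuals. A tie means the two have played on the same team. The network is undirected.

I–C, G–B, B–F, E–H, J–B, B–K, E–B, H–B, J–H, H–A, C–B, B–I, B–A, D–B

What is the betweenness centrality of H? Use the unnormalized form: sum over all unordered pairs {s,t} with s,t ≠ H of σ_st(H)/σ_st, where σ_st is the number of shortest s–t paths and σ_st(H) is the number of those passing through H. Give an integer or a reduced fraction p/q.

Pairs whose geodesics pass through H — A–J: 1/2; A–E: 1/2; J–E: 1/2.
All other pairs contribute 0.
Summing the contributions gives betweenness(H) = 3/2.

3/2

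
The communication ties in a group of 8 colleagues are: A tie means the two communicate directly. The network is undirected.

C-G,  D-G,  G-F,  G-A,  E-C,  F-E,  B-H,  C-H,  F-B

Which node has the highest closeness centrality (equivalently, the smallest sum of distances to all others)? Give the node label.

G

Farness (sum of distances to all others) for each node — A:16, B:14, C:11, D:16, E:14, F:11, G:10, H:14.
The smallest farness is 10, for G, so G has the highest closeness.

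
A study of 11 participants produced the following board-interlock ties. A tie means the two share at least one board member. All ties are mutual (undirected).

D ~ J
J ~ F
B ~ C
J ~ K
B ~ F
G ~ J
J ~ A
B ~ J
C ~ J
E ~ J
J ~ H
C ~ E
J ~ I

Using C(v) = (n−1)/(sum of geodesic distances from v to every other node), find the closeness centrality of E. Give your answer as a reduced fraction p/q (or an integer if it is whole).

Distances from E: A:2, B:2, C:1, D:2, F:2, G:2, H:2, I:2, J:1, K:2. Sum = 18.
n = 11, so closeness = 10/18 = 5/9.

5/9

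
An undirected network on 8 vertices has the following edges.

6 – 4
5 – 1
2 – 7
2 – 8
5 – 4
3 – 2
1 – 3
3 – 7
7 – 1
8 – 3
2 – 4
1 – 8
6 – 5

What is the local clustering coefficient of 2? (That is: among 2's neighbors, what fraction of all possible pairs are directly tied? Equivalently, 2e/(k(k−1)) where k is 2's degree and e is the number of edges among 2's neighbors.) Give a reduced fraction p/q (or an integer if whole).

1/3

2's neighbors: 3, 4, 7, and 8 (k = 4).
Possible neighbor pairs: C(4,2) = 6. Edges among them: 3–7, 3–8 → e = 2.
Clustering(2) = 2/6 = 1/3.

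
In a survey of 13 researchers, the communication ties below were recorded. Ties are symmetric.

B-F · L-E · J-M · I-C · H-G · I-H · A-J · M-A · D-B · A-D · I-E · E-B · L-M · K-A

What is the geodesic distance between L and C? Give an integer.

One shortest route is L – E – I – C, which uses 3 edges, and at distance 2 from L we only reach {A, B, I, J}, which does not include C. So d(L,C) = 3.

3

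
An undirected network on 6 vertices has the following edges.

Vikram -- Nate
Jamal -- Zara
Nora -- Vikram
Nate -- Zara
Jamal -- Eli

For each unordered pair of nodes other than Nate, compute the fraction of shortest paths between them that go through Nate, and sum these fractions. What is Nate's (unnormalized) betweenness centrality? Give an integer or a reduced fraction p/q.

Pairs whose geodesics pass through Nate — Zara–Nora: 1; Zara–Vikram: 1; Eli–Nora: 1; Eli–Vikram: 1; Jamal–Nora: 1; Jamal–Vikram: 1.
All other pairs contribute 0.
Summing the contributions gives betweenness(Nate) = 6.

6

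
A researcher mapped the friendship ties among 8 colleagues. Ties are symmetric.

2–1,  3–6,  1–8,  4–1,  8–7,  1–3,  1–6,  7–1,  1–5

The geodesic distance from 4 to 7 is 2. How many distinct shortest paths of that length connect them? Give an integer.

The shortest distance is 2, and the only length-2 path is 4–1–7. So there is exactly 1 shortest path.

1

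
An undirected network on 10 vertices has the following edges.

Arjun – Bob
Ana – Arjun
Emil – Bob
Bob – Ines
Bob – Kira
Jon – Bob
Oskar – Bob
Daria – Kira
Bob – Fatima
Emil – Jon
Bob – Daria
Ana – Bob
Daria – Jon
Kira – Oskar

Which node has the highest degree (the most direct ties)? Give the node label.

Degrees — Ana:2, Arjun:2, Bob:9, Daria:3, Emil:2, Fatima:1, Ines:1, Jon:3, Kira:3, Oskar:2.
The maximum is 9, attained only by Bob.

Bob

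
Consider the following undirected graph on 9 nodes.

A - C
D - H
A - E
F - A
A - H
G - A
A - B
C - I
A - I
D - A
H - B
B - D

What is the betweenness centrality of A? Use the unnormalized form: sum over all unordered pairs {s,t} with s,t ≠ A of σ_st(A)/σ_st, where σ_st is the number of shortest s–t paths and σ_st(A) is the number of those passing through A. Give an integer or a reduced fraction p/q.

Pairs whose geodesics pass through A — G–F: 1; G–H: 1; G–C: 1; G–B: 1; G–I: 1; G–E: 1; G–D: 1; F–H: 1; F–C: 1; F–B: 1; F–I: 1; F–E: 1; F–D: 1; H–C: 1 … (+10 more pairs).
All other pairs contribute 0.
Summing the contributions gives betweenness(A) = 24.

24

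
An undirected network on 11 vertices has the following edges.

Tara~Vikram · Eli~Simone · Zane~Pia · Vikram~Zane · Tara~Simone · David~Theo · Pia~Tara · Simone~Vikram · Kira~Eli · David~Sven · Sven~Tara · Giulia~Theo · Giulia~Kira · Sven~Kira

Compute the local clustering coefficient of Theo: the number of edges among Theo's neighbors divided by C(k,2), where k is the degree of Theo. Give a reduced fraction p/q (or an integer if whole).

0

Theo's neighbors: David and Giulia (k = 2).
Possible neighbor pairs: C(2,2) = 1. Edges among them: none → e = 0.
Clustering(Theo) = 0/1.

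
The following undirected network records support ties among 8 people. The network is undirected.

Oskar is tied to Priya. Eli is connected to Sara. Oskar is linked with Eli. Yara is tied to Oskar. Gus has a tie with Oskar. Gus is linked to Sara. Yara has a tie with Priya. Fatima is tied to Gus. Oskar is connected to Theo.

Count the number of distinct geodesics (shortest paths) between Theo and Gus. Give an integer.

The shortest distance is 2, and the only length-2 path is Theo–Oskar–Gus. So there is exactly 1 shortest path.

1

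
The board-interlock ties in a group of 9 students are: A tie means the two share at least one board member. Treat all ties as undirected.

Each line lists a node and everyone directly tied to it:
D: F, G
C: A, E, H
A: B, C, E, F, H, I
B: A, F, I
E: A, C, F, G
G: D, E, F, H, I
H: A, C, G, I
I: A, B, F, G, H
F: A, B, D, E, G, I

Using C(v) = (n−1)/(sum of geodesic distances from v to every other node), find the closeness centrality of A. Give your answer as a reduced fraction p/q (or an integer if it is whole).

Distances from A: B:1, C:1, D:2, E:1, F:1, G:2, H:1, I:1. Sum = 10.
n = 9, so closeness = 8/10 = 4/5.

4/5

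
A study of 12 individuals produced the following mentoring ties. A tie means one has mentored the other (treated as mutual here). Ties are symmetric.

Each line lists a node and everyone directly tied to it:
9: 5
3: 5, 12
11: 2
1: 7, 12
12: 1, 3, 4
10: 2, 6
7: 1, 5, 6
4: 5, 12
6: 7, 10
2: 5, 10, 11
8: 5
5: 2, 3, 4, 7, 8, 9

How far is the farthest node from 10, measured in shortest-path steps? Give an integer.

4

Distances from 10: 1:3, 2:1, 3:3, 4:3, 5:2, 6:1, 7:2, 8:3, 9:3, 11:2, 12:4.
The largest is 4 (to 12), so the eccentricity of 10 is 4.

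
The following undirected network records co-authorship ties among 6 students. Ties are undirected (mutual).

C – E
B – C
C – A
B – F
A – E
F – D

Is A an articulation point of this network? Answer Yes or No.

Even without A, every remaining node can still reach every other (the residual graph is connected), so A is not a cut vertex.

No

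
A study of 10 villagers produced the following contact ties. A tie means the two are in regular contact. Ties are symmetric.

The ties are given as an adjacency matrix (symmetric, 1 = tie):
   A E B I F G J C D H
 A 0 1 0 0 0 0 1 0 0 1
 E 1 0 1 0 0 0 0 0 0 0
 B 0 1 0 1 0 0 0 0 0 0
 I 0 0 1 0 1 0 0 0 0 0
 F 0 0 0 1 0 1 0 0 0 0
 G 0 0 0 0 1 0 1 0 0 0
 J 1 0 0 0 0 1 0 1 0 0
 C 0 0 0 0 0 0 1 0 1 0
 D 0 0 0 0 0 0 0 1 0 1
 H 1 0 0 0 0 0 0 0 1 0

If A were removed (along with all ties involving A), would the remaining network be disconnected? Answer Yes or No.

No

Even without A, every remaining node can still reach every other (the residual graph is connected), so A is not a cut vertex.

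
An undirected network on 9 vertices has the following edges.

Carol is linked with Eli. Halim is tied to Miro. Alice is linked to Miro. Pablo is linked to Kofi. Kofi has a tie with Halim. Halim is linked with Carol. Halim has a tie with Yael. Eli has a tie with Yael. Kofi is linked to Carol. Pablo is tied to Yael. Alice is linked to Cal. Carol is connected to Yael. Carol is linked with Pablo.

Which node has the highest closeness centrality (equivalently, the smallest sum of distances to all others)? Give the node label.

Halim

Farness (sum of distances to all others) for each node — Alice:21, Cal:28, Carol:14, Eli:20, Halim:13, Kofi:16, Miro:16, Pablo:19, Yael:15.
The smallest farness is 13, for Halim, so Halim has the highest closeness.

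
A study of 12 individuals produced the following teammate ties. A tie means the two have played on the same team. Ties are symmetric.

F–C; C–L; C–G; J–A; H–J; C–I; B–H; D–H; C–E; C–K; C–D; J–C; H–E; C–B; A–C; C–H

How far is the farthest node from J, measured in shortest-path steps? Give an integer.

Distances from J: A:1, B:2, C:1, D:2, E:2, F:2, G:2, H:1, I:2, K:2, L:2.
The largest is 2 (to L, I, D, F, K, E, G, and B), so the eccentricity of J is 2.

2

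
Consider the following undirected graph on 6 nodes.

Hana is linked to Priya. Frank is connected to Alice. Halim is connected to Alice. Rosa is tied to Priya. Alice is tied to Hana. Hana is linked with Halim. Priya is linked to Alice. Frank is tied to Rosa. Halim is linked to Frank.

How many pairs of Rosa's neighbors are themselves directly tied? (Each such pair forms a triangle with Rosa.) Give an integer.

Rosa's neighbors are Frank and Priya, but none of them are tied to each other, so no triangle contains Rosa.

0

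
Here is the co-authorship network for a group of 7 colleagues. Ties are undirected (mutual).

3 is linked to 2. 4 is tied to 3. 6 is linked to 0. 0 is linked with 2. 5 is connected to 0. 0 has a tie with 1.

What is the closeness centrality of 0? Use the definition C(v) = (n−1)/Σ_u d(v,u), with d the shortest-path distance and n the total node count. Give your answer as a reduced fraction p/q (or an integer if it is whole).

Distances from 0: 1:1, 2:1, 3:2, 4:3, 5:1, 6:1. Sum = 9.
n = 7, so closeness = 6/9 = 2/3.

2/3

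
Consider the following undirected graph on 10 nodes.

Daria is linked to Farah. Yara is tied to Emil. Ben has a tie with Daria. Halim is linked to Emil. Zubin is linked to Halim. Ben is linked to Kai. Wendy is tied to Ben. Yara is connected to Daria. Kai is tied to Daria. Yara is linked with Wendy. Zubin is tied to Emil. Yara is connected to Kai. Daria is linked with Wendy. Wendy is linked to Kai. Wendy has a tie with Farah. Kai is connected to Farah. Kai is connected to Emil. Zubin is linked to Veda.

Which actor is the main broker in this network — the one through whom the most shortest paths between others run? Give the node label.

Emil

Unnormalized betweenness of each node: Ben:0, Daria:1, Emil:18, Farah:0, Halim:0, Kai:13, Veda:0, Wendy:1, Yara:4, Zubin:8.
Emil has the largest value, 18, making it the main broker — the node through which the most shortest paths run.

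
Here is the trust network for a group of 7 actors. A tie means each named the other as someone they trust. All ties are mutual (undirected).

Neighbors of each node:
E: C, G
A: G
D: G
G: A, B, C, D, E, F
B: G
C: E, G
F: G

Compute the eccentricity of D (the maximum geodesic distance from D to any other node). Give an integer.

Distances from D: A:2, B:2, C:2, E:2, F:2, G:1.
The largest is 2 (to F, E, C, A, and B), so the eccentricity of D is 2.

2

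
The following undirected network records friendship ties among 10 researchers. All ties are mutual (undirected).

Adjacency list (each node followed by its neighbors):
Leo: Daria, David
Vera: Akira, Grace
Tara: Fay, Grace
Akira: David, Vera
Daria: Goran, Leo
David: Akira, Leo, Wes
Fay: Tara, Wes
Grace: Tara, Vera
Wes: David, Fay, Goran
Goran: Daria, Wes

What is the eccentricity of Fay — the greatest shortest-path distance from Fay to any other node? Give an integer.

Distances from Fay: Akira:3, Daria:3, David:2, Goran:2, Grace:2, Leo:3, Tara:1, Vera:3, Wes:1.
The largest is 3 (to Vera, Akira, Leo, and Daria), so the eccentricity of Fay is 3.

3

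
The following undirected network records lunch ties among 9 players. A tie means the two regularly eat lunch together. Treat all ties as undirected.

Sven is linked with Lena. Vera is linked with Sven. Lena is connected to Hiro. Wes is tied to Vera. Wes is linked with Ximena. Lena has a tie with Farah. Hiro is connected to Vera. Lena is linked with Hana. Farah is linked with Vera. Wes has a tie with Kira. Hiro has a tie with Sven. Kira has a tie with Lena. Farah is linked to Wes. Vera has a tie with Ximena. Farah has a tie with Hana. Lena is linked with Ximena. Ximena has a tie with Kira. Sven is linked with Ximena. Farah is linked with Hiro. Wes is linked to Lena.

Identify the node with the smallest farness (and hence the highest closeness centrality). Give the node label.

Lena

Farness (sum of distances to all others) for each node — Farah:11, Hana:14, Hiro:12, Kira:13, Lena:9, Sven:12, Vera:11, Wes:11, Ximena:11.
The smallest farness is 9, for Lena, so Lena has the highest closeness.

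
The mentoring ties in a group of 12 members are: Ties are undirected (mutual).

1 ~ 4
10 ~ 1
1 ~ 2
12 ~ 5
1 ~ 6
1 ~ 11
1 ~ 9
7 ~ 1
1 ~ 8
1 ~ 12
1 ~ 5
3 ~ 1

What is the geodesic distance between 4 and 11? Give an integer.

One shortest route is 4 – 1 – 11, which uses 2 edges, and 4 and 11 are not directly tied, so nothing shorter exists. So d(4,11) = 2.

2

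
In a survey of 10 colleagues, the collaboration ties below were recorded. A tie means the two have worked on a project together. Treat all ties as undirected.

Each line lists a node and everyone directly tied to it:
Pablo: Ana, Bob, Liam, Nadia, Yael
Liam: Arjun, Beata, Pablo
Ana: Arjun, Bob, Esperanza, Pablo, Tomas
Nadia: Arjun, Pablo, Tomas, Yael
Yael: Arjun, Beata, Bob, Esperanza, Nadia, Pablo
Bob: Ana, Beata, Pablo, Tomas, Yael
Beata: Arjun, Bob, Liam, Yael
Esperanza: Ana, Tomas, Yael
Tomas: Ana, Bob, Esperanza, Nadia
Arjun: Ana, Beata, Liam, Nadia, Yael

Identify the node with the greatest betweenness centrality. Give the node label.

Unnormalized betweenness of each node: Ana:209/60, Arjun:73/20, Beata:23/15, Bob:37/12, Esperanza:7/12, Liam:7/12, Nadia:7/4, Pablo:73/20, Tomas:3/2, Yael:311/60.
Yael has the largest value, 311/60, making it the main broker — the node through which the most shortest paths run.

Yael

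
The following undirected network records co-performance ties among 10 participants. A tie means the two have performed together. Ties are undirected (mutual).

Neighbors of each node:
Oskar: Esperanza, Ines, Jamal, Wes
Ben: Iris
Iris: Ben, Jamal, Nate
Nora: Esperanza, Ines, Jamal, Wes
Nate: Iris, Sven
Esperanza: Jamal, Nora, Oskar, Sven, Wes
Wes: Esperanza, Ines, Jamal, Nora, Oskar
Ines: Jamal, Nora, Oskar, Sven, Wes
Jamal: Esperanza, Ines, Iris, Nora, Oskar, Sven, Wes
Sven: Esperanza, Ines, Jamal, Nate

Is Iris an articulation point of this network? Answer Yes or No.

Removing Iris leaves {Ben} with no path to {Esperanza, Ines, Jamal, Nate, Nora, Oskar, Sven, and Wes}, so the network splits into 2 components. Iris is a cut vertex.

Yes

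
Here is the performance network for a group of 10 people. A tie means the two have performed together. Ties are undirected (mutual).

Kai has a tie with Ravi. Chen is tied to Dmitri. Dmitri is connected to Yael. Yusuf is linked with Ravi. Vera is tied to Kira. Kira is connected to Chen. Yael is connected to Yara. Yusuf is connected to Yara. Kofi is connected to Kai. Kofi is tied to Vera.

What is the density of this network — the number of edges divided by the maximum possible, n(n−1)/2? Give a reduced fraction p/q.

2/9

There are 10 edges and 10 nodes, so the maximum possible is C(10,2) = 45.
Density = 10/45 = 2/9.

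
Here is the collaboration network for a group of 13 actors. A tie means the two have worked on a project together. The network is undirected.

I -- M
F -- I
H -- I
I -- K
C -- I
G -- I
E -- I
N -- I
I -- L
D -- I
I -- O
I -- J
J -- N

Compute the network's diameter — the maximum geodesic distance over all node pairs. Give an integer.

2

Eccentricity of each node (its greatest distance to any other): C:2, D:2, E:2, F:2, G:2, H:2, I:1, J:2, K:2, L:2, M:2, N:2, O:2.
The maximum eccentricity is 2, realized for instance by the pair F–N via F – I – N. So the diameter is 2.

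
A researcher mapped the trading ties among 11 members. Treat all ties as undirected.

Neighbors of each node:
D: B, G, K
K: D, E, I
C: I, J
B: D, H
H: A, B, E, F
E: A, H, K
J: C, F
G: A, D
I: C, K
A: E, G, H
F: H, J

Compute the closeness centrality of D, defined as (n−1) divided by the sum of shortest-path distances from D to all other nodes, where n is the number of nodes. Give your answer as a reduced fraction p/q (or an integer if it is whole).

10/21

Distances from D: A:2, B:1, C:3, E:2, F:3, G:1, H:2, I:2, J:4, K:1. Sum = 21.
n = 11, so closeness = 10/21.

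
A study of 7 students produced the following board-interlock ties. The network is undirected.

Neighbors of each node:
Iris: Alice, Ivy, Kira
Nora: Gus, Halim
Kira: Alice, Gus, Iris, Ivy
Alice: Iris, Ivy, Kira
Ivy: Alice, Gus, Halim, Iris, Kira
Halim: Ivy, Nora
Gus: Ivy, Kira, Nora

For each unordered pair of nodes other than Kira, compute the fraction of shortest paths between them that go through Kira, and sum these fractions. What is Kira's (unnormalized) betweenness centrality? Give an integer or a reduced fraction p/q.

Pairs whose geodesics pass through Kira — Nora–Iris: 1/3; Nora–Alice: 1/3; Iris–Gus: 1/2; Gus–Alice: 1/2.
All other pairs contribute 0.
Summing the contributions gives betweenness(Kira) = 5/3.

5/3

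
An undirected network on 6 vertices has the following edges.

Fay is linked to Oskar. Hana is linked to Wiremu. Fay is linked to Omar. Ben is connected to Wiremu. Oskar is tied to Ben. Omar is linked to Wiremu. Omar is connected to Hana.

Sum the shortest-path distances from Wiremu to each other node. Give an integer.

Distances from Wiremu: Ben:1, Fay:2, Hana:1, Omar:1, Oskar:2.
Sum = 1 + 2 + 1 + 1 + 2 = 7.

7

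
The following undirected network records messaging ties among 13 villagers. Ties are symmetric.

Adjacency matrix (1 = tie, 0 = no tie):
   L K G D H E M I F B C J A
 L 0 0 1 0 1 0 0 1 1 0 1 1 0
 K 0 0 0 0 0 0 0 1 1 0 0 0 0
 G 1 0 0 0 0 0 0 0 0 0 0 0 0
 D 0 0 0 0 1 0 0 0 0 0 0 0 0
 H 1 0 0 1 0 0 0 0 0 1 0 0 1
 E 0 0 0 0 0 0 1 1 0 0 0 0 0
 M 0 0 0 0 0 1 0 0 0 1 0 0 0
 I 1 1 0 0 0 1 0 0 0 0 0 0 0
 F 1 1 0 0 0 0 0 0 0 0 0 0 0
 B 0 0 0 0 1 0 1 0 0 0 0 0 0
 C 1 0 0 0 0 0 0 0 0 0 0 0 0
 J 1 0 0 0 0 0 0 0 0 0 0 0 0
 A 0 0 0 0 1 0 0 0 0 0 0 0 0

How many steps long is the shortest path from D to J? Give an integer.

One shortest route is D – H – L – J, which uses 3 edges, and at distance 2 from D we only reach {A, B, L}, which does not include J. So d(D,J) = 3.

3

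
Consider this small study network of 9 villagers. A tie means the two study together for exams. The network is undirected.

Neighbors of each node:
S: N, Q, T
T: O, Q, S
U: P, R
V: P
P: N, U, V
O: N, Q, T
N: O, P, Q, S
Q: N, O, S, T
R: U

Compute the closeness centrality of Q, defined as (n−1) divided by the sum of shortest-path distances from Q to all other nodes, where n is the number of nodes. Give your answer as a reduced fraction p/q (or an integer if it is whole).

Distances from Q: N:1, O:1, P:2, R:4, S:1, T:1, U:3, V:3. Sum = 16.
n = 9, so closeness = 8/16 = 1/2.

1/2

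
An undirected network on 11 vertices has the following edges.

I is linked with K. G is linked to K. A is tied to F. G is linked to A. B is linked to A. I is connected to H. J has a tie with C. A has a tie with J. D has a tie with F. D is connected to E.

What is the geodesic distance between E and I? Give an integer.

6

One shortest route is E – D – F – A – G – K – I, which uses 6 edges, and at distance 5 from E we only reach {C, K}, which does not include I. So d(E,I) = 6.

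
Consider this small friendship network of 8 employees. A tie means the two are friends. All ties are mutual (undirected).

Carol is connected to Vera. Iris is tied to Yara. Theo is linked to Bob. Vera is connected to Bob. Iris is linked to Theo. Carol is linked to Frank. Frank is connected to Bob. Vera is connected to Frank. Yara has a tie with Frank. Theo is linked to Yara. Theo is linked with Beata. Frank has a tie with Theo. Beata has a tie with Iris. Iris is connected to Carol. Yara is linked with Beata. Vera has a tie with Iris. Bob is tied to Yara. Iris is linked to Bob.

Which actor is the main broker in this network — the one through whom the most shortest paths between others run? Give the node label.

Unnormalized betweenness of each node: Beata:0, Bob:13/15, Carol:1/5, Frank:2, Iris:13/3, Theo:31/30, Vera:8/15, Yara:31/30.
Iris has the largest value, 13/3, making it the main broker — the node through which the most shortest paths run.

Iris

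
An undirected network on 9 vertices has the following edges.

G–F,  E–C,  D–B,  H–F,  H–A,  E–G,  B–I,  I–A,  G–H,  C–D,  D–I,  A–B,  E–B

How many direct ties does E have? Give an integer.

E is directly tied to B, C, and G. That is 3 neighbors, so the degree of E is 3.

3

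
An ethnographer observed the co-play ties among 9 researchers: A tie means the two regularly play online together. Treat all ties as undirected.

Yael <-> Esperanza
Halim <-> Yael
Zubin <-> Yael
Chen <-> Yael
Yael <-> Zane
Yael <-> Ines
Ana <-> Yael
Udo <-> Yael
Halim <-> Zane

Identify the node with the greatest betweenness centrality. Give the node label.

Unnormalized betweenness of each node: Ana:0, Chen:0, Esperanza:0, Halim:0, Ines:0, Udo:0, Yael:27, Zane:0, Zubin:0.
Yael has the largest value, 27, making it the main broker — the node through which the most shortest paths run.

Yael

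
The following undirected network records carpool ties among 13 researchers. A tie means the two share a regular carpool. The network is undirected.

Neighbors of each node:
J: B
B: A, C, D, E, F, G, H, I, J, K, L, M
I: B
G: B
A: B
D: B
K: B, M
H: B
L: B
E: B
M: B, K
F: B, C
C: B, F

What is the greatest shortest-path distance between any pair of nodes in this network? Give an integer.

2

Eccentricity of each node (its greatest distance to any other): A:2, B:1, C:2, D:2, E:2, F:2, G:2, H:2, I:2, J:2, K:2, L:2, M:2.
The maximum eccentricity is 2, realized for instance by the pair K–E via K – B – E. So the diameter is 2.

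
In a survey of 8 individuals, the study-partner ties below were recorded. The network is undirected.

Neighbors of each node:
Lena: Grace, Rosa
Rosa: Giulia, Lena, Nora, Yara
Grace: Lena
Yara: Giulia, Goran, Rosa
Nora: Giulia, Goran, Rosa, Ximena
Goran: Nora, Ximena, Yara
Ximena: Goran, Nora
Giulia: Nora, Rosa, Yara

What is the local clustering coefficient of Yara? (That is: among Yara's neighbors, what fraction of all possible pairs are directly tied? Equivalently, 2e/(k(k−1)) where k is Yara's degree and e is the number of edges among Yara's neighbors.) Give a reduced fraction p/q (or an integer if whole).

1/3

Yara's neighbors: Giulia, Goran, and Rosa (k = 3).
Possible neighbor pairs: C(3,2) = 3. Edges among them: Giulia–Rosa → e = 1.
Clustering(Yara) = 1/3.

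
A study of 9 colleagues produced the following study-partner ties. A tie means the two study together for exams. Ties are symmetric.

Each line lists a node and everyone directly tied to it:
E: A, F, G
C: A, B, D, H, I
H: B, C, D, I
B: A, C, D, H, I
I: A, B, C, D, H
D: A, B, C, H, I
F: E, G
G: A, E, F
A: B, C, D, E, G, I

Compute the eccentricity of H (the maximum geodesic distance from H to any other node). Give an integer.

Distances from H: A:2, B:1, C:1, D:1, E:3, F:4, G:3, I:1.
The largest is 4 (to F), so the eccentricity of H is 4.

4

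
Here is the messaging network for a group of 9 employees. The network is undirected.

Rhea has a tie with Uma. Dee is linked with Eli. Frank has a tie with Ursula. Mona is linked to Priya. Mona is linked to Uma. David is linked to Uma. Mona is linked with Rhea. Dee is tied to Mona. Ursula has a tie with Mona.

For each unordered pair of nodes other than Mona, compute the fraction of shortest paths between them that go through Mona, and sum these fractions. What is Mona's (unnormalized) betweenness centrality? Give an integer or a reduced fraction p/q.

23

Pairs whose geodesics pass through Mona — Rhea–Frank: 1; Rhea–Dee: 1; Rhea–Ursula: 1; Rhea–Eli: 1; Rhea–Priya: 1; Uma–Frank: 1; Uma–Dee: 1; Uma–Ursula: 1; Uma–Eli: 1; Uma–Priya: 1; Frank–David: 1; Frank–Dee: 1; Frank–Eli: 1; Frank–Priya: 1 … (+9 more pairs).
All other pairs contribute 0.
Summing the contributions gives betweenness(Mona) = 23.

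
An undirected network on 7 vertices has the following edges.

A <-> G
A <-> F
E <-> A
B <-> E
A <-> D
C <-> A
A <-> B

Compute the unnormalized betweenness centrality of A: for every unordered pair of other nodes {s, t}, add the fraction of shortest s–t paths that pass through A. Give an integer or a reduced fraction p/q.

14

Pairs whose geodesics pass through A — F–B: 1; F–E: 1; F–G: 1; F–C: 1; F–D: 1; B–G: 1; B–C: 1; B–D: 1; E–G: 1; E–C: 1; E–D: 1; G–C: 1; G–D: 1; C–D: 1.
All other pairs contribute 0.
Summing the contributions gives betweenness(A) = 14.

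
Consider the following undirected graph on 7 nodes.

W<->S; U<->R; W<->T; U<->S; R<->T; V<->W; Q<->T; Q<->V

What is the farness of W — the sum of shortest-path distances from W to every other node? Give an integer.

Distances from W: Q:2, R:2, S:1, T:1, U:2, V:1.
Sum = 2 + 2 + 1 + 1 + 2 + 1 = 9.

9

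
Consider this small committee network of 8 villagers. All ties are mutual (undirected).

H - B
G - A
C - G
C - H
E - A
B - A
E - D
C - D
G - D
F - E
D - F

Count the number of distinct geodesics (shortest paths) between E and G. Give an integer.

The shortest distance is 2. The length-2 paths are: E–A–G; E–D–G.
That gives 2 distinct shortest paths.

2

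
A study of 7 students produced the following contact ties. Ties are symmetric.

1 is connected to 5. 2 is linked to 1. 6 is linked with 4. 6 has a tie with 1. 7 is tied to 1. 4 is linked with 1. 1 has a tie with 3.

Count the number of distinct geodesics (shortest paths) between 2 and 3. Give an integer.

1

The shortest distance is 2, and the only length-2 path is 2–1–3. So there is exactly 1 shortest path.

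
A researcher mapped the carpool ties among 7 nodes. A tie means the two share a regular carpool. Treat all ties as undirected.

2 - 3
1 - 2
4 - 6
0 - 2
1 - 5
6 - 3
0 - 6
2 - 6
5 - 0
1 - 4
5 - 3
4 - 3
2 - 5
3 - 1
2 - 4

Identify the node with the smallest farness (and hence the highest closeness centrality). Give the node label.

2

Farness (sum of distances to all others) for each node — 0:9, 1:8, 2:6, 3:7, 4:8, 5:8, 6:8.
The smallest farness is 6, for 2, so 2 has the highest closeness.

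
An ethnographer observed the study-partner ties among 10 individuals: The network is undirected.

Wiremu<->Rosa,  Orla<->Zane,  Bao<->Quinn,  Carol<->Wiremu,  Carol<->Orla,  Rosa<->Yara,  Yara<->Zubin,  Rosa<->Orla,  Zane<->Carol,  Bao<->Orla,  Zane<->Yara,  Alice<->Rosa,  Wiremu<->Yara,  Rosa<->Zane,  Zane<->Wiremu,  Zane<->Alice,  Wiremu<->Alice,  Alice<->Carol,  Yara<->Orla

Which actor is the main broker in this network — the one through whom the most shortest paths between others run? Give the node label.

Unnormalized betweenness of each node: Alice:1/4, Bao:8, Carol:7/4, Orla:179/12, Quinn:0, Rosa:29/12, Wiremu:19/12, Yara:35/4, Zane:10/3, Zubin:0.
Orla has the largest value, 179/12, making it the main broker — the node through which the most shortest paths run.

Orla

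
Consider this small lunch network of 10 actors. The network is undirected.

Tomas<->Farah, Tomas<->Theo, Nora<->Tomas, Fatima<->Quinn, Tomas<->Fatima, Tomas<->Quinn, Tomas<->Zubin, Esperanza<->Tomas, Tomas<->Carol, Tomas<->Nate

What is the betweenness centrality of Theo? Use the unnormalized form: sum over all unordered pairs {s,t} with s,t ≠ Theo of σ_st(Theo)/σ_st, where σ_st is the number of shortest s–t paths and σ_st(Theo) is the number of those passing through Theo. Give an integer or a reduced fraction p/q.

0

No shortest path between any pair of other nodes passes through Theo.
Summing the contributions gives betweenness(Theo) = 0.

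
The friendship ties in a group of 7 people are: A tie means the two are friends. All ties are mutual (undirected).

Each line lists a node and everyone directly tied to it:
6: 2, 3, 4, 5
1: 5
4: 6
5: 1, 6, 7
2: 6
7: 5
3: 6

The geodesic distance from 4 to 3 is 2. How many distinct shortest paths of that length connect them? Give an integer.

The shortest distance is 2, and the only length-2 path is 4–6–3. So there is exactly 1 shortest path.

1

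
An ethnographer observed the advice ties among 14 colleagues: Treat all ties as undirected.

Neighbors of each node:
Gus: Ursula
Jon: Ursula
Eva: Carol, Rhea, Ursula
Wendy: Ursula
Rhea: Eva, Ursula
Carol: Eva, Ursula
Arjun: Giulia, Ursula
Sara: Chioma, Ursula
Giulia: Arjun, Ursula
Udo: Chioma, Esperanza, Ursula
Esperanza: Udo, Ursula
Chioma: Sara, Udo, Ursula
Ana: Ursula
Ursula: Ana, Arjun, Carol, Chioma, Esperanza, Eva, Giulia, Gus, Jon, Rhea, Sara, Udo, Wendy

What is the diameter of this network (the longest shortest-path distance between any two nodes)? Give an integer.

2

Eccentricity of each node (its greatest distance to any other): Ana:2, Arjun:2, Carol:2, Chioma:2, Esperanza:2, Eva:2, Giulia:2, Gus:2, Jon:2, Rhea:2, Sara:2, Udo:2, Ursula:1, Wendy:2.
The maximum eccentricity is 2, realized for instance by the pair Udo–Jon via Udo – Ursula – Jon. So the diameter is 2.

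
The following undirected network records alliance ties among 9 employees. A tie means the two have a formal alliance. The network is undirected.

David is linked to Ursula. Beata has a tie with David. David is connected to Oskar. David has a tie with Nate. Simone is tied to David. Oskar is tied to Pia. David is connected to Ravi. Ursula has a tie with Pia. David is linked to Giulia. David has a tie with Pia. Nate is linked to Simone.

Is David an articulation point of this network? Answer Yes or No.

Removing David leaves {Oskar, Pia, and Ursula} with no path to {Nate and Simone}, so the network splits into 5 components. David is a cut vertex.

Yes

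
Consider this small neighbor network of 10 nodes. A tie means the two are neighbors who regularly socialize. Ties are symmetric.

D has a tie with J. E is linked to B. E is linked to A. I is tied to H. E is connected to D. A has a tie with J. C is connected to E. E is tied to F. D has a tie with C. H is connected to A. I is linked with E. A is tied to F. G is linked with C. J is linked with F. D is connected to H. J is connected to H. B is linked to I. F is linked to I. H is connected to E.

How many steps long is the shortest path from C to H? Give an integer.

One shortest route is C – D – H, which uses 2 edges, and C and H are not directly tied, so nothing shorter exists. So d(C,H) = 2.

2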